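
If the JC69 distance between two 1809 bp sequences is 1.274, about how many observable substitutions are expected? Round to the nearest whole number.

Invert JC69: p = (3/4)(1 − e^(−4d/3)) = 0.75 × (1 − e^(-1.698667)) = 0.75 × (1 − 0.182927) = 0.612805.
Expected differing sites = pL ≈ 0.612805 × 1809 = 1108.564245 ≈ 1109.

1109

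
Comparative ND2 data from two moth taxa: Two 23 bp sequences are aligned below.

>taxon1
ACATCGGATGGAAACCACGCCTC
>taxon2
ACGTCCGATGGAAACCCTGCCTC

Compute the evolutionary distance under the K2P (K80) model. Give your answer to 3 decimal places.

Of 23 sites, 2 differences are transitions and 2 are transversions, so P = 2/23 ≈ 0.086957 and Q = 2/23 ≈ 0.086957.
Under the Kimura two-parameter model, d = −½ ln(1 − 2P − Q) − ¼ ln(1 − 2Q).
1 − 2P − Q = 0.739129, giving −½ ln(0.739129) = 0.151141.
1 − 2Q = 0.826086, giving −¼ ln(0.826086) = 0.047764.
d = 0.151141 + 0.047764 = 0.198905.

0.199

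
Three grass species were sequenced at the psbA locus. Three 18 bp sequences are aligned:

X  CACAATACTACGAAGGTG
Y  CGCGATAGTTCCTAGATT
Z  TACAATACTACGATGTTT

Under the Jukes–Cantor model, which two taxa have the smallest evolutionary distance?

X and Z

X–Y: 8/18 differ, p = 0.444, d = 0.673.
X–Z: 4/18 differ, p = 0.222, d = 0.264.
Y–Z: 9/18 differ, p = 0.500, d = 0.824.
The smallest distance is between X and Z.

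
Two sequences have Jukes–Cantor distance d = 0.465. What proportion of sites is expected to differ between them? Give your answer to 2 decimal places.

p = (3/4)(1 − e^(−4d/3)) = 0.75 × (1 − e^(-0.62)) = 0.75 × (1 − 0.537944) = 0.346542.

0.35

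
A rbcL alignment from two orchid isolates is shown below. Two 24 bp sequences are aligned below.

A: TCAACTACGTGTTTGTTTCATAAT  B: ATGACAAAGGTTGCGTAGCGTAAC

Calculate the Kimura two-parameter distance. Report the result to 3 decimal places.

Of 24 sites, 5 differences are transitions and 8 are transversions, so P = 5/24 ≈ 0.208333 and Q = 8/24 ≈ 0.333333.
Under the Kimura two-parameter model, d = −½ ln(1 − 2P − Q) − ¼ ln(1 − 2Q).
1 − 2P − Q = 0.250001, giving −½ ln(0.250001) = 0.693145.
1 − 2Q = 0.333334, giving −¼ ln(0.333334) = 0.274653.
d = 0.693145 + 0.274653 = 0.967798.

0.968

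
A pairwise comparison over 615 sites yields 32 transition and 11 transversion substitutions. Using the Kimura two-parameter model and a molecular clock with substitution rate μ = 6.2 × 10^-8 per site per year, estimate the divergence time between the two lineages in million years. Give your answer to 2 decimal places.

P = 32/615 ≈ 0.052033 and Q = 11/615 ≈ 0.017886.
Under the Kimura two-parameter model, d = −½ ln(1 − 2P − Q) − ¼ ln(1 − 2Q).
1 − 2P − Q = 0.878048, giving −½ ln(0.878048) = 0.065027.
1 − 2Q = 0.964228, giving −¼ ln(0.964228) = 0.009107.
d = 0.065027 + 0.009107 = 0.074134.
Under a molecular clock d = 2μt, so t = d/(2μ) = 0.074134 / (2 × 6.2 × 10^-8) = 0.60 million years.

0.60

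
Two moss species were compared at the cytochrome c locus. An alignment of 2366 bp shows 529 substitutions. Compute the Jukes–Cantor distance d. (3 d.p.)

p = 529/2366 ≈ 0.223584.
d = −(3/4) ln(1 − 4p/3) = −0.75 ln(1 − 0.298112) = −0.75 ln(0.701888)
  = −0.75 × (-0.353981) = 0.265486 substitutions/site.

0.265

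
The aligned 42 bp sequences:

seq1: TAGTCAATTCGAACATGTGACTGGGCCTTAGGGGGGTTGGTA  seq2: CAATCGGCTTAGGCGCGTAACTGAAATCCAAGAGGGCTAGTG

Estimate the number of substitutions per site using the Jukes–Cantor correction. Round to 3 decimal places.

0.982

The sequences differ at 23 of 42 sites, so p = 23/42 ≈ 0.547619.
d = −(3/4) ln(1 − 4p/3) = −0.75 ln(1 − 0.730159) = −0.75 ln(0.269841)
  = −0.75 × (-1.309922) = 0.982442 substitutions/site.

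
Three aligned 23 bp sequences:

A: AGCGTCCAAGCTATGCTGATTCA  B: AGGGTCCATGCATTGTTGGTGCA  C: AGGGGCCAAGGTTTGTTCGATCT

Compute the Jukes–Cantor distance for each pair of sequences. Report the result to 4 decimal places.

d(A,B) = 0.3904, d(A,C) = 0.5532, d(B,C) = 0.4674

A–B: 7/23 sites differ → p ≈ 0.304348, d = −0.75 ln(1 − 0.405797) = 0.390401 ≈ 0.3904.
A–C: 9/23 sites differ → p ≈ 0.391304, d = −0.75 ln(1 − 0.521739) = 0.553199 ≈ 0.5532.
B–C: 8/23 sites differ → p ≈ 0.347826, d = −0.75 ln(1 − 0.463768) = 0.467391 ≈ 0.4674.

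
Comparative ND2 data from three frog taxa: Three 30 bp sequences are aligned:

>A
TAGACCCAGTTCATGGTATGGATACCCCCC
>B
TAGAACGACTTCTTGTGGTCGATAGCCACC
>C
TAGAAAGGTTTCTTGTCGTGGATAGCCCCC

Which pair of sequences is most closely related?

A–B: 10/30 differ, p = 0.333, d = 0.441.
A–C: 10/30 differ, p = 0.333, d = 0.441.
B–C: 6/30 differ, p = 0.200, d = 0.233.
The smallest distance is between B and C.

B and C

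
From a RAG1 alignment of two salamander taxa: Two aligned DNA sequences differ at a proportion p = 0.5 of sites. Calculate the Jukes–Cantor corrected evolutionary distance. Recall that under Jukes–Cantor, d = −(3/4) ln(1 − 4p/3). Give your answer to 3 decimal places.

d = −(3/4) ln(1 − 4p/3) = −0.75 ln(1 − 0.666667) = −0.75 ln(0.333333)
  = −0.75 × (-1.098613) = 0.823960 substitutions/site.

0.824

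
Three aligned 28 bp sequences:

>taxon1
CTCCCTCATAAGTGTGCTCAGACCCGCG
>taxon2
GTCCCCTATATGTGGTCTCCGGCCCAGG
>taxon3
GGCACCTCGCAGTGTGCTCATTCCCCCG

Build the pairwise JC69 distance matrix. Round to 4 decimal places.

d(taxon1,taxon2) = 0.4850, d(taxon1,taxon3) = 0.5565, d(taxon2,taxon3) = 0.7238

taxon1–taxon2: 10/28 sites differ → p ≈ 0.357143, d = −0.75 ln(1 − 0.476191) = 0.484971 ≈ 0.4850.
taxon1–taxon3: 11/28 sites differ → p ≈ 0.392857, d = −0.75 ln(1 − 0.523809) = 0.556452 ≈ 0.5565.
taxon2–taxon3: 13/28 sites differ → p ≈ 0.464286, d = −0.75 ln(1 − 0.619048) = 0.723811 ≈ 0.7238.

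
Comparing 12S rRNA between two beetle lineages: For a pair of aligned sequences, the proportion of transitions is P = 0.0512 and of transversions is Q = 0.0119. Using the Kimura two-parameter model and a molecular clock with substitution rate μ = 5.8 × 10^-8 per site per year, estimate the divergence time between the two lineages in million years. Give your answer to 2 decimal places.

Under the Kimura two-parameter model, d = −½ ln(1 − 2P − Q) − ¼ ln(1 − 2Q).
1 − 2P − Q = 0.8857, giving −½ ln(0.8857) = 0.060688.
1 − 2Q = 0.9762, giving −¼ ln(0.9762) = 0.006022.
d = 0.060688 + 0.006022 = 0.066710.
Under a molecular clock d = 2μt, so t = d/(2μ) = 0.066710 / (2 × 5.8 × 10^-8) = 0.58 million years.

0.58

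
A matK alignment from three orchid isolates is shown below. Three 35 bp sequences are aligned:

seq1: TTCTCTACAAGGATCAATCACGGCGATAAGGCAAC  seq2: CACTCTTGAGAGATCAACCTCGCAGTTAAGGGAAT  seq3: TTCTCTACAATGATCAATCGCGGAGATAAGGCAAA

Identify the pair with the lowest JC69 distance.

seq1 and seq3

seq1–seq2: 13/35 differ, p = 0.371, d = 0.513.
seq1–seq3: 4/35 differ, p = 0.114, d = 0.124.
seq2–seq3: 12/35 differ, p = 0.343, d = 0.458.
The smallest distance is between seq1 and seq3.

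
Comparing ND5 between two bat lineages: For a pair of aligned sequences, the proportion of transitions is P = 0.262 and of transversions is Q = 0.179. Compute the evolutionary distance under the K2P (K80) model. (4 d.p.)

0.7178

Under the Kimura two-parameter model, d = −½ ln(1 − 2P − Q) − ¼ ln(1 − 2Q).
1 − 2P − Q = 0.297, giving −½ ln(0.297) = 0.607012.
1 − 2Q = 0.642, giving −¼ ln(0.642) = 0.110792.
d = 0.607012 + 0.110792 = 0.717804.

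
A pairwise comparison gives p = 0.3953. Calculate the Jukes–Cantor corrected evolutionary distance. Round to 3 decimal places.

0.562

d = −(3/4) ln(1 − 4p/3) = −0.75 ln(1 − 0.527067) = −0.75 ln(0.472933)
  = −0.75 × (-0.748802) = 0.561602 substitutions/site.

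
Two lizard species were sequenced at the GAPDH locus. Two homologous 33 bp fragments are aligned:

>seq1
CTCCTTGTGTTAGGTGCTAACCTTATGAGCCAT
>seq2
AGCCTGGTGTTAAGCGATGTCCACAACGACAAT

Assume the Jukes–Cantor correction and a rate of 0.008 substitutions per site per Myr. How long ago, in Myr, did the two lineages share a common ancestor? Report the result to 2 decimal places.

The sequences differ at 15 of 33 sites, so p = 15/33 ≈ 0.454545.
d = −(3/4) ln(1 − 4p/3) = −0.75 ln(1 − 0.60606) = −0.75 ln(0.39394)
  = −0.75 × (-0.931557) = 0.698668 substitutions/site.
Under a molecular clock d = 2μt, so t = d/(2μ) = 0.698668 / (2 × 0.008) = 43.67 Myr.

43.67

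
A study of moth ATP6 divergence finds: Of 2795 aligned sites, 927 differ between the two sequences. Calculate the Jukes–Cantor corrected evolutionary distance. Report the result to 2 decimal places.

0.44

p = 927/2795 ≈ 0.331664.
d = −(3/4) ln(1 − 4p/3) = −0.75 ln(1 − 0.442219) = −0.75 ln(0.557781)
  = −0.75 × (-0.583789) = 0.437842 substitutions/site.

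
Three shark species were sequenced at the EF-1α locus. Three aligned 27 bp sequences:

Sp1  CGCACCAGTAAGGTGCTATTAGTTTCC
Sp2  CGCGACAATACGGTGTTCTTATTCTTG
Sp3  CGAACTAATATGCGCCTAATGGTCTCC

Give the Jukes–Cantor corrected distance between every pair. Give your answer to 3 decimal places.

d(Sp1,Sp2) = 0.511, d(Sp1,Sp3) = 0.511, d(Sp2,Sp3) = 1.012

Sp1–Sp2: 10/27 sites differ → p ≈ 0.37037, d = −0.75 ln(1 − 0.493827) = 0.510658 ≈ 0.511.
Sp1–Sp3: 10/27 sites differ → p ≈ 0.37037, d = −0.75 ln(1 − 0.493827) = 0.510658 ≈ 0.511.
Sp2–Sp3: 15/27 sites differ → p ≈ 0.555556, d = −0.75 ln(1 − 0.740741) = 1.012446 ≈ 1.012.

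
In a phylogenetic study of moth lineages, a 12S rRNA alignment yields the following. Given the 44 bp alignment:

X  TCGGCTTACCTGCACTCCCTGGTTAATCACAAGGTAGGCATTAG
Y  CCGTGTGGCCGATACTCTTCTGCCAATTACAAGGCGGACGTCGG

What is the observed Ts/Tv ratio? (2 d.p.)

3.20

Transitions are A↔G and C↔T; transversions are all other mismatches.
Transitions: 16. Transversions: 5.
R = 16/5 = 3.20.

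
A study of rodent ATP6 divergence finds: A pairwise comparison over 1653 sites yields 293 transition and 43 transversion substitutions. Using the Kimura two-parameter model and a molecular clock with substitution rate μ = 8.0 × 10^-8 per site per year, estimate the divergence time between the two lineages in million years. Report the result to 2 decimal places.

1.58

P = 293/1653 ≈ 0.177253 and Q = 43/1653 ≈ 0.026013.
Under the Kimura two-parameter model, d = −½ ln(1 − 2P − Q) − ¼ ln(1 − 2Q).
1 − 2P − Q = 0.619481, giving −½ ln(0.619481) = 0.239437.
1 − 2Q = 0.947974, giving −¼ ln(0.947974) = 0.013357.
d = 0.239437 + 0.013357 = 0.252794.
Under a molecular clock d = 2μt, so t = d/(2μ) = 0.252794 / (2 × 8.0 × 10^-8) = 1.58 million years.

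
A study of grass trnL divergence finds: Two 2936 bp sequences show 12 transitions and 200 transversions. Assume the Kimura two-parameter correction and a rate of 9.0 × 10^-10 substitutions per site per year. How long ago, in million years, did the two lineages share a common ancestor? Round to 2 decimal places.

42.39

P = 12/2936 ≈ 0.004087 and Q = 200/2936 ≈ 0.06812.
Under the Kimura two-parameter model, d = −½ ln(1 − 2P − Q) − ¼ ln(1 − 2Q).
1 − 2P − Q = 0.923706, giving −½ ln(0.923706) = 0.039681.
1 − 2Q = 0.86376, giving −¼ ln(0.86376) = 0.036615.
d = 0.039681 + 0.036615 = 0.076296.
Under a molecular clock d = 2μt, so t = d/(2μ) = 0.076296 / (2 × 9.0 × 10^-10) = 42.39 million years.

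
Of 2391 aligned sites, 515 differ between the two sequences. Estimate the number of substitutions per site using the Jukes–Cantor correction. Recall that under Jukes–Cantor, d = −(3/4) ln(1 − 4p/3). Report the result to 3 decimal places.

p = 515/2391 ≈ 0.215391.
d = −(3/4) ln(1 − 4p/3) = −0.75 ln(1 − 0.287188) = −0.75 ln(0.712812)
  = −0.75 × (-0.338538) = 0.253904 substitutions/site.

0.254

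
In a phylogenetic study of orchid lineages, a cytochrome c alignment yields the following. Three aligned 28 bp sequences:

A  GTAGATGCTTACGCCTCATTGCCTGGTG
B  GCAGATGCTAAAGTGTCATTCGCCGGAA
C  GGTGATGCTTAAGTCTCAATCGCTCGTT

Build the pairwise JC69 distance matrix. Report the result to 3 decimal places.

A–B: 10/28 sites differ → p ≈ 0.357143, d = −0.75 ln(1 − 0.476191) = 0.484971 ≈ 0.485.
A–C: 9/28 sites differ → p ≈ 0.321429, d = −0.75 ln(1 − 0.428572) = 0.419713 ≈ 0.420.
B–C: 9/28 sites differ → p ≈ 0.321429, d = −0.75 ln(1 − 0.428572) = 0.419713 ≈ 0.420.

d(A,B) = 0.485, d(A,C) = 0.420, d(B,C) = 0.420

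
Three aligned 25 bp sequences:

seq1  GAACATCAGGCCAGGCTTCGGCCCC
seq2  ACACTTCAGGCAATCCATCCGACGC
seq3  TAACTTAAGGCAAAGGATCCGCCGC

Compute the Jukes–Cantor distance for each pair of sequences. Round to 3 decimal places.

d(seq1,seq2) = 0.572, d(seq1,seq3) = 0.490, d(seq2,seq3) = 0.351

seq1–seq2: 10/25 sites differ → p = 0.4, d = −0.75 ln(1 − 0.533333) = 0.571605 ≈ 0.572.
seq1–seq3: 9/25 sites differ → p = 0.36, d = −0.75 ln(1 − 0.48) = 0.490445 ≈ 0.490.
seq2–seq3: 7/25 sites differ → p = 0.28, d = −0.75 ln(1 − 0.373333) = 0.350505 ≈ 0.351.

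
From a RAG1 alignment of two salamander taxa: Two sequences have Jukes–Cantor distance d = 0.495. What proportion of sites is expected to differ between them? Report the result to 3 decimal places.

p = (3/4)(1 − e^(−4d/3)) = 0.75 × (1 − e^(-0.66)) = 0.75 × (1 − 0.516851) = 0.362362.

0.362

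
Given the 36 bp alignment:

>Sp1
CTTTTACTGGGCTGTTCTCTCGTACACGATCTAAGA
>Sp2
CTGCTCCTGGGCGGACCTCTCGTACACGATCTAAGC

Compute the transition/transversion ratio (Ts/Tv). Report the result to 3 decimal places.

0.400

Transitions are A↔G and C↔T; transversions are all other mismatches.
Transitions: 2. Transversions: 5.
R = 2/5 = 0.400.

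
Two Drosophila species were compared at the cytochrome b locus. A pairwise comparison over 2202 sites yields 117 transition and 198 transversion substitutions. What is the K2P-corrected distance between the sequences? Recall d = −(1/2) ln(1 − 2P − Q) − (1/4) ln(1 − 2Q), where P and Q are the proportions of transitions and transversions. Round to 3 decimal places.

0.159

P = 117/2202 ≈ 0.053134 and Q = 198/2202 ≈ 0.089918.
Under the Kimura two-parameter model, d = −½ ln(1 − 2P − Q) − ¼ ln(1 − 2Q).
1 − 2P − Q = 0.803814, giving −½ ln(0.803814) = 0.109194.
1 − 2Q = 0.820164, giving −¼ ln(0.820164) = 0.049563.
d = 0.109194 + 0.049563 = 0.158757.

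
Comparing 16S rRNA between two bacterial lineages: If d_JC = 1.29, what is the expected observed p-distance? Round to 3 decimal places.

0.616

p = (3/4)(1 − e^(−4d/3)) = 0.75 × (1 − e^(-1.72)) = 0.75 × (1 − 0.179066) = 0.615701.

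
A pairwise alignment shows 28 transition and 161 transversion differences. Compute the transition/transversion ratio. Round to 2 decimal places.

0.17

R = 28/161 = 0.173913… ≈ 0.17 (to 2 d.p.).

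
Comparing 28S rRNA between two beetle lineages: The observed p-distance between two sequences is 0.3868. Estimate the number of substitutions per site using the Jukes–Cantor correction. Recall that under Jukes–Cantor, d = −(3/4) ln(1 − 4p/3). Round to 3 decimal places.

0.544

d = −(3/4) ln(1 − 4p/3) = −0.75 ln(1 − 0.515733) = −0.75 ln(0.484267)
  = −0.75 × (-0.725119) = 0.543839 substitutions/site.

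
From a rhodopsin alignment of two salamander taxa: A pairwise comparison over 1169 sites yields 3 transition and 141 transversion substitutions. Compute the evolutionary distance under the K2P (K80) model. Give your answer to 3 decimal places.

P = 3/1169 ≈ 0.002566 and Q = 141/1169 ≈ 0.120616.
Under the Kimura two-parameter model, d = −½ ln(1 − 2P − Q) − ¼ ln(1 − 2Q).
1 − 2P − Q = 0.874252, giving −½ ln(0.874252) = 0.067193.
1 − 2Q = 0.758768, giving −¼ ln(0.758768) = 0.069015.
d = 0.067193 + 0.069015 = 0.136208.

0.136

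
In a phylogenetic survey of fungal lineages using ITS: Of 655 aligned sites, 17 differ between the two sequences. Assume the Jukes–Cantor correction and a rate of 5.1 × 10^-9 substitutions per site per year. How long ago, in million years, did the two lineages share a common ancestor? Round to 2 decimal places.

p = 17/655 ≈ 0.025954.
d = −(3/4) ln(1 − 4p/3) = −0.75 ln(1 − 0.034605) = −0.75 ln(0.965395)
  = −0.75 × (-0.035218) = 0.026414 substitutions/site.
Under a molecular clock d = 2μt, so t = d/(2μ) = 0.026414 / (2 × 5.1 × 10^-9) = 2.59 million years.

2.59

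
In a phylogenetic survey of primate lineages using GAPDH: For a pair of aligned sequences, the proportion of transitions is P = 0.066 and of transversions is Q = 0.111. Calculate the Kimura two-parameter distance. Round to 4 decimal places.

Under the Kimura two-parameter model, d = −½ ln(1 − 2P − Q) − ¼ ln(1 − 2Q).
1 − 2P − Q = 0.757, giving −½ ln(0.757) = 0.139196.
1 − 2Q = 0.778, giving −¼ ln(0.778) = 0.062757.
d = 0.139196 + 0.062757 = 0.201953.

0.2020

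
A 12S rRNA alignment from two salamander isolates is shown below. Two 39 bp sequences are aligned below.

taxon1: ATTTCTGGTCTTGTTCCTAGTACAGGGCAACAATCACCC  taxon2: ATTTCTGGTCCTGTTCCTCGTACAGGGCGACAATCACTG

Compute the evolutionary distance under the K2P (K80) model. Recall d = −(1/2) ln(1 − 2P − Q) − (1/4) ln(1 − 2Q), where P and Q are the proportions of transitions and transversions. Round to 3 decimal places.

0.142

Of 39 sites, 3 differences are transitions and 2 are transversions, so P = 3/39 ≈ 0.076923 and Q = 2/39 ≈ 0.051282.
Under the Kimura two-parameter model, d = −½ ln(1 − 2P − Q) − ¼ ln(1 − 2Q).
1 − 2P − Q = 0.794872, giving −½ ln(0.794872) = 0.114787.
1 − 2Q = 0.897436, giving −¼ ln(0.897436) = 0.027053.
d = 0.114787 + 0.027053 = 0.141840.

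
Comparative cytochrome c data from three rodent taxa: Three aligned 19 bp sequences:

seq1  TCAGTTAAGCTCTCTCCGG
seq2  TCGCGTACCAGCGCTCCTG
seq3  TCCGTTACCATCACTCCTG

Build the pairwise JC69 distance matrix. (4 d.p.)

d(seq1,seq2) = 0.7489, d(seq1,seq3) = 0.4099, d(seq2,seq3) = 0.3241

seq1–seq2: 9/19 sites differ → p ≈ 0.473684, d = −0.75 ln(1 − 0.631579) = 0.748897 ≈ 0.7489.
seq1–seq3: 6/19 sites differ → p ≈ 0.315789, d = −0.75 ln(1 − 0.421052) = 0.409907 ≈ 0.4099.
seq2–seq3: 5/19 sites differ → p ≈ 0.263158, d = −0.75 ln(1 − 0.350877) = 0.324100 ≈ 0.3241.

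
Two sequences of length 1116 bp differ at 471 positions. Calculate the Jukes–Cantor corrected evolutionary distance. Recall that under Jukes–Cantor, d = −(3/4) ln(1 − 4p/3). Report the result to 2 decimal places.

0.62

p = 471/1116 ≈ 0.422043.
d = −(3/4) ln(1 − 4p/3) = −0.75 ln(1 − 0.562724) = −0.75 ln(0.437276)
  = −0.75 × (-0.827191) = 0.620393 substitutions/site.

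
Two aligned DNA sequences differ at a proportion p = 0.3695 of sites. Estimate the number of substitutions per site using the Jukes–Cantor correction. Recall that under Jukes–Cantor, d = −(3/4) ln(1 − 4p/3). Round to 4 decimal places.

d = −(3/4) ln(1 − 4p/3) = −0.75 ln(1 − 0.492667) = −0.75 ln(0.507333)
  = −0.75 × (-0.678588) = 0.508941 substitutions/site.

0.5089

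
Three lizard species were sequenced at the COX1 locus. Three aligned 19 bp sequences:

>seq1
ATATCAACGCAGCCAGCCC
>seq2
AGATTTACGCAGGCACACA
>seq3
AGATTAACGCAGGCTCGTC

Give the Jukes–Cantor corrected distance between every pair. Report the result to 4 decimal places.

d(seq1,seq2) = 0.5068, d(seq1,seq3) = 0.5068, d(seq2,seq3) = 0.3241

seq1–seq2: 7/19 sites differ → p ≈ 0.368421, d = −0.75 ln(1 − 0.491228) = 0.506816 ≈ 0.5068.
seq1–seq3: 7/19 sites differ → p ≈ 0.368421, d = −0.75 ln(1 − 0.491228) = 0.506816 ≈ 0.5068.
seq2–seq3: 5/19 sites differ → p ≈ 0.263158, d = −0.75 ln(1 − 0.350877) = 0.324100 ≈ 0.3241.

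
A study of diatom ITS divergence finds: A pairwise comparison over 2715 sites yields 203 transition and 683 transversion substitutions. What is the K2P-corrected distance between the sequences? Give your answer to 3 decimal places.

P = 203/2715 ≈ 0.07477 and Q = 683/2715 ≈ 0.251565.
Under the Kimura two-parameter model, d = −½ ln(1 − 2P − Q) − ¼ ln(1 − 2Q).
1 − 2P − Q = 0.598895, giving −½ ln(0.598895) = 0.256334.
1 − 2Q = 0.49687, giving −¼ ln(0.49687) = 0.174857.
d = 0.256334 + 0.174857 = 0.431191.

0.431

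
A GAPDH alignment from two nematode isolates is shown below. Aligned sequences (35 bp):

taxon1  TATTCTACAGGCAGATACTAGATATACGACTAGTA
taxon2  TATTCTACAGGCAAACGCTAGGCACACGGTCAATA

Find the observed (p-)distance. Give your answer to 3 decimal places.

The sequences differ at 10 of 35 positions (sites 14, 16, 17, 22, 23, 25, 29, 30, 31, 33).
p = 10/35 = 0.285714… ≈ 0.286 (to 3 d.p.).

0.286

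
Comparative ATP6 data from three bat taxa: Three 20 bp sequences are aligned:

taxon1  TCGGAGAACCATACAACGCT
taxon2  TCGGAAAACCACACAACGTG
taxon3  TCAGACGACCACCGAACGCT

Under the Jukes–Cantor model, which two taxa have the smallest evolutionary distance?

taxon1–taxon2: 4/20 differ, p = 0.200, d = 0.233.
taxon1–taxon3: 6/20 differ, p = 0.300, d = 0.383.
taxon2–taxon3: 7/20 differ, p = 0.350, d = 0.471.
The smallest distance is between taxon1 and taxon2.

taxon1 and taxon2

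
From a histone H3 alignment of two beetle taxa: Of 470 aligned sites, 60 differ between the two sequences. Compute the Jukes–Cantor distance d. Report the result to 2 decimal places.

0.14

p = 60/470 ≈ 0.12766.
d = −(3/4) ln(1 − 4p/3) = −0.75 ln(1 − 0.170213) = −0.75 ln(0.829787)
  = −0.75 × (-0.186586) = 0.139940 substitutions/site.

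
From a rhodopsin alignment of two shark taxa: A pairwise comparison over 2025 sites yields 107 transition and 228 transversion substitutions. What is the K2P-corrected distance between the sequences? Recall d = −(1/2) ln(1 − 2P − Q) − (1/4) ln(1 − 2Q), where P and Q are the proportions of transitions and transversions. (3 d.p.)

0.187

P = 107/2025 ≈ 0.05284 and Q = 228/2025 ≈ 0.112593.
Under the Kimura two-parameter model, d = −½ ln(1 − 2P − Q) − ¼ ln(1 − 2Q).
1 − 2P − Q = 0.781727, giving −½ ln(0.781727) = 0.123125.
1 − 2Q = 0.774814, giving −¼ ln(0.774814) = 0.063783.
d = 0.123125 + 0.063783 = 0.186908.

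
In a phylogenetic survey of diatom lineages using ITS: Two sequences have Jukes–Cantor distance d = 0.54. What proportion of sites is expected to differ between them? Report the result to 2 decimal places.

0.38

p = (3/4)(1 − e^(−4d/3)) = 0.75 × (1 − e^(-0.72)) = 0.75 × (1 − 0.486752) = 0.384936.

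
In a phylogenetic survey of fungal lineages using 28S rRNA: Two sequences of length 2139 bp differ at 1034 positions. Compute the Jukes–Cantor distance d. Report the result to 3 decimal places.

0.776

p = 1034/2139 ≈ 0.483403.
d = −(3/4) ln(1 − 4p/3) = −0.75 ln(1 − 0.644537) = −0.75 ln(0.355463)
  = −0.75 × (-1.034334) = 0.775751 substitutions/site.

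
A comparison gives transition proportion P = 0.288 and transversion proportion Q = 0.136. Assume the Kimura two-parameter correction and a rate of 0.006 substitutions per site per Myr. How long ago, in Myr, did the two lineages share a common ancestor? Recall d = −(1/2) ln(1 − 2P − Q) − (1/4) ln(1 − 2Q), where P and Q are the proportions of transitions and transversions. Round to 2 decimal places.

58.48

Under the Kimura two-parameter model, d = −½ ln(1 − 2P − Q) − ¼ ln(1 − 2Q).
1 − 2P − Q = 0.288, giving −½ ln(0.288) = 0.622397.
1 − 2Q = 0.728, giving −¼ ln(0.728) = 0.079364.
d = 0.622397 + 0.079364 = 0.701761.
Under a molecular clock d = 2μt, so t = d/(2μ) = 0.701761 / (2 × 0.006) = 58.48 Myr.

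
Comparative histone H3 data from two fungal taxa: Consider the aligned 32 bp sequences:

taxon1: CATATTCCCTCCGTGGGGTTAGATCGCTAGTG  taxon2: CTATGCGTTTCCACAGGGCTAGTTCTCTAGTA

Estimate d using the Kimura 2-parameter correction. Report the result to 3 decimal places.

0.778

Of 32 sites, 8 differences are transitions and 7 are transversions, so P = 8/32 = 0.25 and Q = 7/32 = 0.21875.
Under the Kimura two-parameter model, d = −½ ln(1 − 2P − Q) − ¼ ln(1 − 2Q).
1 − 2P − Q = 0.28125, giving −½ ln(0.28125) = 0.634256.
1 − 2Q = 0.5625, giving −¼ ln(0.5625) = 0.143841.
d = 0.634256 + 0.143841 = 0.778097.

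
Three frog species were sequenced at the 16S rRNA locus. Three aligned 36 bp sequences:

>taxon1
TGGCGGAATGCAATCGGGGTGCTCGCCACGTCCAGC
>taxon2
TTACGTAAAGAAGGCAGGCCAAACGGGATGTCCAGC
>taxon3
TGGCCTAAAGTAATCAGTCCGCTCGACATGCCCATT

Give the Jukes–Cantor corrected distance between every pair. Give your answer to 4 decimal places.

d(taxon1,taxon2) = 0.6735, d(taxon1,taxon3) = 0.4926, d(taxon2,taxon3) = 0.6082

taxon1–taxon2: 16/36 sites differ → p ≈ 0.444444, d = −0.75 ln(1 − 0.592592) = 0.673455 ≈ 0.6735.
taxon1–taxon3: 13/36 sites differ → p ≈ 0.361111, d = −0.75 ln(1 − 0.481481) = 0.492584 ≈ 0.4926.
taxon2–taxon3: 15/36 sites differ → p ≈ 0.416667, d = −0.75 ln(1 − 0.555556) = 0.608198 ≈ 0.6082.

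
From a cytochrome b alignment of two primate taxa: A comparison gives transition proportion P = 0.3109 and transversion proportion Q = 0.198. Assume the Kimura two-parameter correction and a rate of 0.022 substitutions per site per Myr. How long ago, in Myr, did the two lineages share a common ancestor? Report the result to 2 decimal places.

22.34

Under the Kimura two-parameter model, d = −½ ln(1 − 2P − Q) − ¼ ln(1 − 2Q).
1 − 2P − Q = 0.1802, giving −½ ln(0.1802) = 0.856844.
1 − 2Q = 0.604, giving −¼ ln(0.604) = 0.126045.
d = 0.856844 + 0.126045 = 0.982889.
Under a molecular clock d = 2μt, so t = d/(2μ) = 0.982889 / (2 × 0.022) = 22.34 Myr.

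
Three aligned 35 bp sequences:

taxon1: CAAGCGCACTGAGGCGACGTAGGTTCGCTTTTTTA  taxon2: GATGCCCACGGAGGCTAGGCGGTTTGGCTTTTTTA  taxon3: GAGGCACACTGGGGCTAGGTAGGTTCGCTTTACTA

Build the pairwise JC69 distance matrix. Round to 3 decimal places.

d(taxon1,taxon2) = 0.360, d(taxon1,taxon3) = 0.273, d(taxon2,taxon3) = 0.360

taxon1–taxon2: 10/35 sites differ → p ≈ 0.285714, d = −0.75 ln(1 − 0.380952) = 0.359679 ≈ 0.360.
taxon1–taxon3: 8/35 sites differ → p ≈ 0.228571, d = −0.75 ln(1 − 0.304761) = 0.272625 ≈ 0.273.
taxon2–taxon3: 10/35 sites differ → p ≈ 0.285714, d = −0.75 ln(1 − 0.380952) = 0.359679 ≈ 0.360.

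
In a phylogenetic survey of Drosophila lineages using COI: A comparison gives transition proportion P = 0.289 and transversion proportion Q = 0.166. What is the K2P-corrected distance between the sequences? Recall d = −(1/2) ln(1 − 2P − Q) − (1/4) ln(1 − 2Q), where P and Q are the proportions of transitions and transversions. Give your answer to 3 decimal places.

0.782

Under the Kimura two-parameter model, d = −½ ln(1 − 2P − Q) − ¼ ln(1 − 2Q).
1 − 2P − Q = 0.256, giving −½ ln(0.256) = 0.681289.
1 − 2Q = 0.668, giving −¼ ln(0.668) = 0.100867.
d = 0.681289 + 0.100867 = 0.782156.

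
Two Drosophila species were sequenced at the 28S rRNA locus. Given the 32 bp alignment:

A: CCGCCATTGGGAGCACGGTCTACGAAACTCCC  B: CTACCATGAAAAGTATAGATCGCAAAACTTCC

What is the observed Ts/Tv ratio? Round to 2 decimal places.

6.50

Transitions are A↔G and C↔T; transversions are all other mismatches.
Transitions: 13. Transversions: 2.
R = 13/2 = 6.50.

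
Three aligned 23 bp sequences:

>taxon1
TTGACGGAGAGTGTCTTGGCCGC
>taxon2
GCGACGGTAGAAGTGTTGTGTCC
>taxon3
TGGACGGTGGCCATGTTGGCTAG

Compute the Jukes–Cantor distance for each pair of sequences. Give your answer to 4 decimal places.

taxon1–taxon2: 12/23 sites differ → p ≈ 0.521739, d = −0.75 ln(1 − 0.695652) = 0.892188 ≈ 0.8922.
taxon1–taxon3: 10/23 sites differ → p ≈ 0.434783, d = −0.75 ln(1 − 0.579711) = 0.650110 ≈ 0.6501.
taxon2–taxon3: 10/23 sites differ → p ≈ 0.434783, d = −0.75 ln(1 − 0.579711) = 0.650110 ≈ 0.6501.

d(taxon1,taxon2) = 0.8922, d(taxon1,taxon3) = 0.6501, d(taxon2,taxon3) = 0.6501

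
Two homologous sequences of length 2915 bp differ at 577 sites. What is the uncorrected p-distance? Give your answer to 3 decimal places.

0.198

p = 577/2915 = 0.197941… ≈ 0.198 (to 3 d.p.).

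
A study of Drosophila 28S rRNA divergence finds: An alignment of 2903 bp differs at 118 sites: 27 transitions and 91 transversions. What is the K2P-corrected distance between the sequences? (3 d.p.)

P = 27/2903 ≈ 0.009301 and Q = 91/2903 ≈ 0.031347.
Under the Kimura two-parameter model, d = −½ ln(1 − 2P − Q) − ¼ ln(1 − 2Q).
1 − 2P − Q = 0.950051, giving −½ ln(0.950051) = 0.025620.
1 − 2Q = 0.937306, giving −¼ ln(0.937306) = 0.016186.
d = 0.025620 + 0.016186 = 0.041806.

0.042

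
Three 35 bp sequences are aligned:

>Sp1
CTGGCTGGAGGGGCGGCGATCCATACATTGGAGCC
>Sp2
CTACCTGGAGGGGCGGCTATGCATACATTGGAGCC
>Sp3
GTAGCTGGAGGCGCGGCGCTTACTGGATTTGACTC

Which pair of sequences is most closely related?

Sp1–Sp2: 4/35 differ, p = 0.114, d = 0.124.
Sp1–Sp3: 12/35 differ, p = 0.343, d = 0.458.
Sp2–Sp3: 13/35 differ, p = 0.371, d = 0.513.
The smallest distance is between Sp1 and Sp2.

Sp1 and Sp2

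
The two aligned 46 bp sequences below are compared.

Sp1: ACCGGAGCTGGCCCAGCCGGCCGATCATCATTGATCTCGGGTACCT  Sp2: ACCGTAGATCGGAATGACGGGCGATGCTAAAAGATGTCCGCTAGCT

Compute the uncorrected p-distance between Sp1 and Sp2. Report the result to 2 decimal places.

0.39

The sequences differ at 18 of 46 positions.
p = 18/46 = 0.391304… ≈ 0.39 (to 2 d.p.).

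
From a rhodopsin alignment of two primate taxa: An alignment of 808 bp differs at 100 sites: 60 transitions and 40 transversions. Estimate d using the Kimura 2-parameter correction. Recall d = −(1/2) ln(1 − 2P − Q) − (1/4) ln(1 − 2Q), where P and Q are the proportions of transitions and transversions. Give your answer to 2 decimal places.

P = 60/808 ≈ 0.074257 and Q = 40/808 ≈ 0.049505.
Under the Kimura two-parameter model, d = −½ ln(1 − 2P − Q) − ¼ ln(1 − 2Q).
1 − 2P − Q = 0.801981, giving −½ ln(0.801981) = 0.110335.
1 − 2Q = 0.90099, giving −¼ ln(0.90099) = 0.026065.
d = 0.110335 + 0.026065 = 0.136400.

0.14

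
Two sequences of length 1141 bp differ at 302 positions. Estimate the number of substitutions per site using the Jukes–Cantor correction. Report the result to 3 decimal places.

p = 302/1141 ≈ 0.26468.
d = −(3/4) ln(1 − 4p/3) = −0.75 ln(1 − 0.352907) = −0.75 ln(0.647093)
  = −0.75 × (-0.435265) = 0.326449 substitutions/site.

0.326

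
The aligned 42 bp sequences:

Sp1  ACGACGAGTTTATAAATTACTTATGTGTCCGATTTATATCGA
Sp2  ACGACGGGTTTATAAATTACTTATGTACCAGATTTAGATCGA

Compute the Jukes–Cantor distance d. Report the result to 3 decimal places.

0.130

The sequences differ at 5 of 42 sites (7, 27, 28, 30, 37), so p = 5/42 ≈ 0.119048.
d = −(3/4) ln(1 − 4p/3) = −0.75 ln(1 − 0.158731) = −0.75 ln(0.841269)
  = −0.75 × (-0.172844) = 0.129633 substitutions/site.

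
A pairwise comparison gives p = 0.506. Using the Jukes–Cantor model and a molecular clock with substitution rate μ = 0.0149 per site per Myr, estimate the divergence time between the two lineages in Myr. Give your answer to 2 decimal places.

28.26

d = −(3/4) ln(1 − 4p/3) = −0.75 ln(1 − 0.674667) = −0.75 ln(0.325333)
  = −0.75 × (-1.122906) = 0.842180 substitutions/site.
Under a molecular clock d = 2μt, so t = d/(2μ) = 0.842180 / (2 × 0.0149) = 28.26 Myr.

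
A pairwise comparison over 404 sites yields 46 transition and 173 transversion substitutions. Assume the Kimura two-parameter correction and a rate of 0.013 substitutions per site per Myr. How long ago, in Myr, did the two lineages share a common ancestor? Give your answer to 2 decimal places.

39.18

P = 46/404 ≈ 0.113861 and Q = 173/404 ≈ 0.428218.
Under the Kimura two-parameter model, d = −½ ln(1 − 2P − Q) − ¼ ln(1 − 2Q).
1 − 2P − Q = 0.34406, giving −½ ln(0.34406) = 0.533470.
1 − 2Q = 0.143564, giving −¼ ln(0.143564) = 0.485244.
d = 0.533470 + 0.485244 = 1.018714.
Under a molecular clock d = 2μt, so t = d/(2μ) = 1.018714 / (2 × 0.013) = 39.18 Myr.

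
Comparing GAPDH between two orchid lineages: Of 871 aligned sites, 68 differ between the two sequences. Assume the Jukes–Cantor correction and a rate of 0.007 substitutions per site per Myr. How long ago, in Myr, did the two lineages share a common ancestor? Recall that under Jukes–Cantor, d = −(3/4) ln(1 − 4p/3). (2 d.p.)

p = 68/871 ≈ 0.078071.
d = −(3/4) ln(1 − 4p/3) = −0.75 ln(1 − 0.104095) = −0.75 ln(0.895905)
  = −0.75 × (-0.109921) = 0.082441 substitutions/site.
Under a molecular clock d = 2μt, so t = d/(2μ) = 0.082441 / (2 × 0.007) = 5.89 Myr.

5.89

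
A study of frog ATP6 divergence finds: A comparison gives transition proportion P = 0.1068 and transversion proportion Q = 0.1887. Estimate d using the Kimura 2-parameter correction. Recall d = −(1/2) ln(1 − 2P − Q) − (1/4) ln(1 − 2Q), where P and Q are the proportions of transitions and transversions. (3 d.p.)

0.376

Under the Kimura two-parameter model, d = −½ ln(1 − 2P − Q) − ¼ ln(1 − 2Q).
1 − 2P − Q = 0.5977, giving −½ ln(0.5977) = 0.257333.
1 − 2Q = 0.6226, giving −¼ ln(0.6226) = 0.118463.
d = 0.257333 + 0.118463 = 0.375796.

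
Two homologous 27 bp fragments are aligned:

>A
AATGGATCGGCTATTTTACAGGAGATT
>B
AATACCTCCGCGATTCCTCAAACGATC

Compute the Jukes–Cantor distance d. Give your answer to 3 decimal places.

0.673

The sequences differ at 12 of 27 sites, so p = 12/27 ≈ 0.444444.
d = −(3/4) ln(1 − 4p/3) = −0.75 ln(1 − 0.592592) = −0.75 ln(0.407408)
  = −0.75 × (-0.897940) = 0.673455 substitutions/site.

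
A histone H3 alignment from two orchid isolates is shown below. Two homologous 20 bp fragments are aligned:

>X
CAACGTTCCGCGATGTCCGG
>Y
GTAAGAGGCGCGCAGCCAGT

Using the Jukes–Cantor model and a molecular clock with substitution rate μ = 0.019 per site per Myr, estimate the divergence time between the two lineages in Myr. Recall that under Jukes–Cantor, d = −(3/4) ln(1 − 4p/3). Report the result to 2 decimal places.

The sequences differ at 11 of 20 sites, so p = 11/20 = 0.55.
d = −(3/4) ln(1 − 4p/3) = −0.75 ln(1 − 0.733333) = −0.75 ln(0.266667)
  = −0.75 × (-1.321755) = 0.991316 substitutions/site.
Under a molecular clock d = 2μt, so t = d/(2μ) = 0.991316 / (2 × 0.019) = 26.09 Myr.

26.09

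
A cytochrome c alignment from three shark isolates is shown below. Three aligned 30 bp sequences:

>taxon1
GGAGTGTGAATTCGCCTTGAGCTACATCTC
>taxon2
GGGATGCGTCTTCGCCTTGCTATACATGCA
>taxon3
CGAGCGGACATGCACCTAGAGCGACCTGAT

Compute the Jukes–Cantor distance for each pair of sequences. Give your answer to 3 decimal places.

d(taxon1,taxon2) = 0.503, d(taxon1,taxon3) = 0.647, d(taxon2,taxon3) = 1.207

taxon1–taxon2: 11/30 sites differ → p ≈ 0.366667, d = −0.75 ln(1 − 0.488889) = 0.503376 ≈ 0.503.
taxon1–taxon3: 13/30 sites differ → p ≈ 0.433333, d = −0.75 ln(1 − 0.577777) = 0.646666 ≈ 0.647.
taxon2–taxon3: 18/30 sites differ → p = 0.6, d = −0.75 ln(1 − 0.8) = 1.207078 ≈ 1.207.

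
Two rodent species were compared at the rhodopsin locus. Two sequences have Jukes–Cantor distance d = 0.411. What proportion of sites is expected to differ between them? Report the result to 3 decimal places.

0.316

p = (3/4)(1 − e^(−4d/3)) = 0.75 × (1 − e^(-0.548)) = 0.75 × (1 − 0.578105) = 0.316421.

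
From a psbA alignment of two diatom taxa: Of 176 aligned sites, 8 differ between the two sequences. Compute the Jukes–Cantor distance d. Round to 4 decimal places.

0.0469

p = 8/176 ≈ 0.045455.
d = −(3/4) ln(1 − 4p/3) = −0.75 ln(1 − 0.060607) = −0.75 ln(0.939393)
  = −0.75 × (-0.062521) = 0.046891 substitutions/site.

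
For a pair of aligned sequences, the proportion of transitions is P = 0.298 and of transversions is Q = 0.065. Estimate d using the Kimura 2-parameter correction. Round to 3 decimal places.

Under the Kimura two-parameter model, d = −½ ln(1 − 2P − Q) − ¼ ln(1 − 2Q).
1 − 2P − Q = 0.339, giving −½ ln(0.339) = 0.540878.
1 − 2Q = 0.87, giving −¼ ln(0.87) = 0.034816.
d = 0.540878 + 0.034816 = 0.575694.

0.576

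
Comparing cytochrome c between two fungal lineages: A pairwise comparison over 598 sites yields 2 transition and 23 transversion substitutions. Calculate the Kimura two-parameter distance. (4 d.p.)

0.0431

P = 2/598 ≈ 0.003344 and Q = 23/598 ≈ 0.038462.
Under the Kimura two-parameter model, d = −½ ln(1 − 2P − Q) − ¼ ln(1 − 2Q).
1 − 2P − Q = 0.95485, giving −½ ln(0.95485) = 0.023101.
1 − 2Q = 0.923076, giving −¼ ln(0.923076) = 0.020011.
d = 0.023101 + 0.020011 = 0.043112.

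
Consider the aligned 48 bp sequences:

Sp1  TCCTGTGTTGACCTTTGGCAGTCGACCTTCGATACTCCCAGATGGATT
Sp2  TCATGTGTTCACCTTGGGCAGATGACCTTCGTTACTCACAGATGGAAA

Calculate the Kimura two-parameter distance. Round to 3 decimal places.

0.218

Of 48 sites, 1 differences are transitions and 8 are transversions, so P = 1/48 ≈ 0.020833 and Q = 8/48 ≈ 0.166667.
Under the Kimura two-parameter model, d = −½ ln(1 − 2P − Q) − ¼ ln(1 − 2Q).
1 − 2P − Q = 0.791667, giving −½ ln(0.791667) = 0.116807.
1 − 2Q = 0.666666, giving −¼ ln(0.666666) = 0.101367.
d = 0.116807 + 0.101367 = 0.218174.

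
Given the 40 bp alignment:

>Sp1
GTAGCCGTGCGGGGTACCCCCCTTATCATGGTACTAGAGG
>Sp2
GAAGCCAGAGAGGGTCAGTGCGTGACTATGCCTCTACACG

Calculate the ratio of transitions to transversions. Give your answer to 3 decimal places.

Transitions are A↔G and C↔T; transversions are all other mismatches.
Transitions: 7. Transversions: 13.
R = 7/13 = 0.538461… ≈ 0.538 (to 3 d.p.).

0.538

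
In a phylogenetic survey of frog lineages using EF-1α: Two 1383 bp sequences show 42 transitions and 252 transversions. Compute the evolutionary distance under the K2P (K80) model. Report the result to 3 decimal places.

0.252

P = 42/1383 ≈ 0.030369 and Q = 252/1383 ≈ 0.182213.
Under the Kimura two-parameter model, d = −½ ln(1 − 2P − Q) − ¼ ln(1 − 2Q).
1 − 2P − Q = 0.757049, giving −½ ln(0.757049) = 0.139164.
1 − 2Q = 0.635574, giving −¼ ln(0.635574) = 0.113307.
d = 0.139164 + 0.113307 = 0.252471.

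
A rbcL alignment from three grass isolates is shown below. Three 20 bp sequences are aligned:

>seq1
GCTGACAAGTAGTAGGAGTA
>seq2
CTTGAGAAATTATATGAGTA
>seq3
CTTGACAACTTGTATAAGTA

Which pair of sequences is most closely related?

seq1–seq2: 7/20 differ, p = 0.350, d = 0.471.
seq1–seq3: 6/20 differ, p = 0.300, d = 0.383.
seq2–seq3: 4/20 differ, p = 0.200, d = 0.233.
The smallest distance is between seq2 and seq3.

seq2 and seq3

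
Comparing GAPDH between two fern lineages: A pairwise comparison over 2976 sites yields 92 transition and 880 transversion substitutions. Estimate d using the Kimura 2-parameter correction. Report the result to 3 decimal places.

0.445

P = 92/2976 ≈ 0.030914 and Q = 880/2976 ≈ 0.295699.
Under the Kimura two-parameter model, d = −½ ln(1 − 2P − Q) − ¼ ln(1 − 2Q).
1 − 2P − Q = 0.642473, giving −½ ln(0.642473) = 0.221215.
1 − 2Q = 0.408602, giving −¼ ln(0.408602) = 0.223753.
d = 0.221215 + 0.223753 = 0.444968.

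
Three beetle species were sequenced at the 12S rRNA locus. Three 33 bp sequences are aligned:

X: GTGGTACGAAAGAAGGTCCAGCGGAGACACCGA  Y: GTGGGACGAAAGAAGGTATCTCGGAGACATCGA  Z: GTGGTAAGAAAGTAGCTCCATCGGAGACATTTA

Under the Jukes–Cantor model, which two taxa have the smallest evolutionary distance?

X and Y

X–Y: 6/33 differ, p = 0.182, d = 0.208.
X–Z: 7/33 differ, p = 0.212, d = 0.249.
Y–Z: 9/33 differ, p = 0.273, d = 0.339.
The smallest distance is between X and Y.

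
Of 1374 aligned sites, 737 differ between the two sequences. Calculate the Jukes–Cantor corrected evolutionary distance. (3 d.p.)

0.942

p = 737/1374 ≈ 0.53639.
d = −(3/4) ln(1 − 4p/3) = −0.75 ln(1 − 0.715187) = −0.75 ln(0.284813)
  = −0.75 × (-1.255922) = 0.941942 substitutions/site.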